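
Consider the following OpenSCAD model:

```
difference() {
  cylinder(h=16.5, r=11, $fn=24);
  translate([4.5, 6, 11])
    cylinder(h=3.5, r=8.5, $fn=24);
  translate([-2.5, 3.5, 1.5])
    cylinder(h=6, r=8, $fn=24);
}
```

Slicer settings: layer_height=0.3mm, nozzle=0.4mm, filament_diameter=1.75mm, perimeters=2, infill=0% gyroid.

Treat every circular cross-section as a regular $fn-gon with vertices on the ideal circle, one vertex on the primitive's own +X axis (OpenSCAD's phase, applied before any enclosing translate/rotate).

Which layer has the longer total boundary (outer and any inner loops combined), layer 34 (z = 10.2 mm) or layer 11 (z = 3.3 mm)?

layer 11 (z = 3.3 mm)

Layer 34 (z = 10.2): the cylinder: section is a regular 24-gon, circumradius r=11 (perimeter = 2·24·11.000·sin(180°/24) = 68.92 mm); the cylinder at (4.5, 6) is not intersected at this z (z outside [11, 14.5]); the cylinder at (-2.5, 3.5) is absent (z outside [1.5, 7.5]); After the difference (first − rest): none of the subtracted shapes is present at this height, so the r=11 cylinder is unchanged — boundary = 68.92 mm. So its perimeter = 68.92 mm. Layer 11 (z = 3.3): the r=11 cylinder gives a regular 24-gon of circumradius 11 (constant along its height) (perimeter = 2·24·11.000·sin(180°/24) = 68.92 mm); the cylinder at (4.5, 6) is not intersected at this z (z outside [11, 14.5]); the r=8 cylinder at (-2.5, 3.5) gives a regular 24-gon of circumradius 8 (constant along its height) (perimeter = 2·24·8.000·sin(180°/24) = 50.12 mm); Subtracting the remaining from the first: starting from the r=11 cylinder, the r=8 cylinder at (-2.5, 3.5) partially overlaps it — only the 185.81 mm² overlap (of its 198.77 mm²) is removed, clipping the outline — boundary = 89.38 mm. So its perimeter = 89.38 mm. Layer 11 is larger (89.38 vs 68.92 mm).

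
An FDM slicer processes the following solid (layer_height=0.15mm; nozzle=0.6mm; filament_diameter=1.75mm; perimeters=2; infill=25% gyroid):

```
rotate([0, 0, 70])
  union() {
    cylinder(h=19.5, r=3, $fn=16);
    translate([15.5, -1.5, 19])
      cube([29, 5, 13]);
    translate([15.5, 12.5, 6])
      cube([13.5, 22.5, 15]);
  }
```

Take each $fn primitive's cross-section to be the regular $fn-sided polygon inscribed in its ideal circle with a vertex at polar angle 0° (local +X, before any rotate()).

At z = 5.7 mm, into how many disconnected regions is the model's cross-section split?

1

At z = 5.7 mm: the cylinder: section is a regular 16-gon, circumradius r=3; the cube at (15.5, -1.5) is absent (z outside [19, 32]); the cube at (15.5, 12.5) does not reach this height (z outside [6, 21]); Taking the union: only the r=3 cylinder is present, so the union is just that shape — 1 connected region; (rotated 70° about Z; rotation is an isometry so areas/perimeters/island counts are preserved). The result has 1 disconnected region.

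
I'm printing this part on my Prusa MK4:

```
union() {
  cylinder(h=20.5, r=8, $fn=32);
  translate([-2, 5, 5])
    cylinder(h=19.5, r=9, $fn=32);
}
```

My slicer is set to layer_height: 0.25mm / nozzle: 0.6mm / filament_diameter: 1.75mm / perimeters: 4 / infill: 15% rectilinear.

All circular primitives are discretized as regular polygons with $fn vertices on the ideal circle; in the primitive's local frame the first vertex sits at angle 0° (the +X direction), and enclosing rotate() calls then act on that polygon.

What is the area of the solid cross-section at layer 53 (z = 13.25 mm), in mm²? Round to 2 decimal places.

At z = 13.25 mm: the cylinder: section is a regular 32-gon, circumradius r=8 (area = (32/2)·8.000²·sin(360°/32) = 199.77 mm²); the r=9 cylinder at (-2, 5) gives a regular 32-gon of circumradius 9 (constant along its height) (area = (32/2)·9.000²·sin(360°/32) = 252.84 mm²); Combining (union): the regions partially overlap — summed areas 452.61 mm² minus the doubly-counted overlap 134.97 mm² gives 317.64 mm² — area = 317.64 mm². Overall, the cross-section is a single solid region. Net area = 317.64 mm².

317.64 mm²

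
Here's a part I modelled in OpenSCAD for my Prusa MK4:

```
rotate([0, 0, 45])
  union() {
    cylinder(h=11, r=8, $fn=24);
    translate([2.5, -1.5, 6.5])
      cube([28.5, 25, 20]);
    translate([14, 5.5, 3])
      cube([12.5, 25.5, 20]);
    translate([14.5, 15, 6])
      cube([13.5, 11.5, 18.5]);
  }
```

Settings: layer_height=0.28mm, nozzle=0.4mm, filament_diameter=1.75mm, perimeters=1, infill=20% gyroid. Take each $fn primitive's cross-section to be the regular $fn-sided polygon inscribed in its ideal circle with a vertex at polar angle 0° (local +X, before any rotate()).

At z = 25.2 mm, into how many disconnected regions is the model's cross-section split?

1

At z = 25.2 mm: the cylinder is not intersected at this z (z outside [0, 11]); the cube at (2.5, -1.5) (footprint 28.5×25) is included at this height; the cube at (14, 5.5) does not reach this height (z outside [3, 23]); the cube at (14.5, 15) is not intersected at this z (z outside [6, 24.5]); Merging all regions: only the 28.5×25 cube at (2.5, -1.5) is present, so the union is just that shape — 1 connected region; (rotated 45° about Z; rotation is an isometry so areas/perimeters/island counts are preserved). The result has 1 disconnected region.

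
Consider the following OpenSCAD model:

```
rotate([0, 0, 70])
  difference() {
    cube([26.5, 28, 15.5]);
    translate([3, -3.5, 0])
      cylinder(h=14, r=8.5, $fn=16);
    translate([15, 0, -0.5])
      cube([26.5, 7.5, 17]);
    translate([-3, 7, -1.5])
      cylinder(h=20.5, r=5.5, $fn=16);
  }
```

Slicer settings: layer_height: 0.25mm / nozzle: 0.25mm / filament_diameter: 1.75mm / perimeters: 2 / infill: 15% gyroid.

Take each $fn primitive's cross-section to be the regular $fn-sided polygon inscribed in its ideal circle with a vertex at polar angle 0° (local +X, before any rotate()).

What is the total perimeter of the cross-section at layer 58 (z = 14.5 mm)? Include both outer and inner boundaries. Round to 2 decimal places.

110.76 mm

At z = 14.5 mm: the cube is present — its section is the full 26.5×28 rectangle (perimeter 109.00 mm); the cylinder at (3, -3.5) is not intersected at this z (z outside [0, 14]); the cube at (15, 0) (footprint 26.5×7.5) is included at this height (perimeter 68.00 mm); the r=5.5 cylinder at (-3, 7) gives a regular 16-gon of circumradius 5.5 (constant along its height) (perimeter = 2·16·5.500·sin(180°/16) = 34.34 mm); Taking the first minus the rest: starting from the 26.5×28 cube, the 26.5×7.5 cube at (15, 0) partially overlaps it — only the 86.25 mm² overlap (of its 198.75 mm²) is removed, clipping the outline; the r=5.5 cylinder at (-3, 7) partially overlaps it — only the 15.47 mm² overlap (of its 92.61 mm²) is removed, clipping the outline — boundary = 110.76 mm; (rotated 70° about Z; rotation is an isometry so areas/perimeters/island counts are preserved). Overall, the cross-section is a single solid region. Total boundary length (outer) = 110.76 mm.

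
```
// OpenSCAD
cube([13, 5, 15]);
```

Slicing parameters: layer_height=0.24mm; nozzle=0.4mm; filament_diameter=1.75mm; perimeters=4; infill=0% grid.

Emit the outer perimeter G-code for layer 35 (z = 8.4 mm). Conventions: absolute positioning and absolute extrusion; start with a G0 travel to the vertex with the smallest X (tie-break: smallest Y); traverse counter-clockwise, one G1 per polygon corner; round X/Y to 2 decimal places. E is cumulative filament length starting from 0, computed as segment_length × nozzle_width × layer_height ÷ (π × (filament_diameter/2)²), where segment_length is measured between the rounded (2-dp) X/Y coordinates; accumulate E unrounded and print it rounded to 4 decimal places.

G0 X0.00 Y0.00 Z8.40
G1 X13.00 Y0.00 E0.5189
G1 X13.00 Y5.00 E0.7184
G1 X0.00 Y5.00 E1.2373
G1 X0.00 Y0.00 E1.4368

At z = 8.4 mm: the cube (footprint 13×5) is included at this height. The outline is a single polygon with 4 vertices. Extrusion per mm of travel: 0.4 × 0.24 / (π × 0.875²) = 0.039912. Accumulating E over each segment gives final E = 1.4368.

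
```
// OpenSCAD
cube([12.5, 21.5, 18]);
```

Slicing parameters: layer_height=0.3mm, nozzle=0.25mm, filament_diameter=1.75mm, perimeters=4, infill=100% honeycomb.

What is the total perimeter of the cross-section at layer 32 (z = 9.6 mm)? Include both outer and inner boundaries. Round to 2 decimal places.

At z = 9.6 mm: the cube (footprint 12.5×21.5) is included at this height (perimeter 68.00 mm). Overall, the cross-section is a single solid region. Total boundary length (outer) = 68.00 mm.

68.00 mm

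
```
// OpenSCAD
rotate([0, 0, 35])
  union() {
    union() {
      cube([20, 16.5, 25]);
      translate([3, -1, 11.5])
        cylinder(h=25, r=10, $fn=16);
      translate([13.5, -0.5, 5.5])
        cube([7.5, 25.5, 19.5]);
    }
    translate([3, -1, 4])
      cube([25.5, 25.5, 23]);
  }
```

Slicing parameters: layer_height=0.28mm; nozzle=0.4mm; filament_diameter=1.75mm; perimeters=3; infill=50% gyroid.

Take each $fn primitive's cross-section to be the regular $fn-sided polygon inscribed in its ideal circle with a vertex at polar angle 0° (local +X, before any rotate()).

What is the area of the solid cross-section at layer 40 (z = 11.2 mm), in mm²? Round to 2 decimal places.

At z = 11.2 mm: the cube (footprint 20×16.5) is included at this height (area 330.00 mm²); the cylinder at (3, -1) does not reach this height (z outside [11.5, 36.5]); the cube at (13.5, -0.5) (footprint 7.5×25.5) is included at this height (area 191.25 mm²); Merging all regions: the regions partially overlap — summed areas 521.25 mm² minus the doubly-counted overlap 107.25 mm² gives 414.00 mm² — area = 414.00 mm²; the cube at (3, -1) (footprint 25.5×25.5) is included at this height (area 650.25 mm²); Taking the union: the regions partially overlap — summed areas 1064.25 mm² minus the doubly-counted overlap 360.75 mm² gives 703.50 mm² — area = 703.50 mm²; (whole slice rotated 35° about Z — lengths, areas and connectivity unchanged). Overall, the cross-section is a single solid region. Net area = 703.50 mm².

703.50 mm²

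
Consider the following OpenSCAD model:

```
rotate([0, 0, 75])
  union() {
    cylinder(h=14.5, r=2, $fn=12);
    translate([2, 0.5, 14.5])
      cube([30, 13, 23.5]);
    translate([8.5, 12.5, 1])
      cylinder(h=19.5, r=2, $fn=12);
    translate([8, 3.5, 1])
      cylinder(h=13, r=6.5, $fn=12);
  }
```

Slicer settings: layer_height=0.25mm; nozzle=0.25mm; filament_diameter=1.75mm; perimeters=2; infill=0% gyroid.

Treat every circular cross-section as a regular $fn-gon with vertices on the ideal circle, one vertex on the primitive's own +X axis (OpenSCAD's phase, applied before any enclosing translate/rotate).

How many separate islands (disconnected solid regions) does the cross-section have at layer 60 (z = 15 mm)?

1

At z = 15 mm: the cylinder is absent (z outside [0, 14.5]); the cube at (2, 0.5) (footprint 30×13) is included at this height; the cylinder at (8.5, 12.5): section is a regular 12-gon, circumradius r=2; the cylinder at (8, 3.5) does not reach this height (z outside [1, 14]); Combining (union): the regions partially overlap (shared area 9.73 mm²), so overlapping operands fuse into one piece — 1 connected region; (rotated 75° about Z; rotation is an isometry so areas/perimeters/island counts are preserved). Overall, the cross-section is a single solid region. Island count = 1.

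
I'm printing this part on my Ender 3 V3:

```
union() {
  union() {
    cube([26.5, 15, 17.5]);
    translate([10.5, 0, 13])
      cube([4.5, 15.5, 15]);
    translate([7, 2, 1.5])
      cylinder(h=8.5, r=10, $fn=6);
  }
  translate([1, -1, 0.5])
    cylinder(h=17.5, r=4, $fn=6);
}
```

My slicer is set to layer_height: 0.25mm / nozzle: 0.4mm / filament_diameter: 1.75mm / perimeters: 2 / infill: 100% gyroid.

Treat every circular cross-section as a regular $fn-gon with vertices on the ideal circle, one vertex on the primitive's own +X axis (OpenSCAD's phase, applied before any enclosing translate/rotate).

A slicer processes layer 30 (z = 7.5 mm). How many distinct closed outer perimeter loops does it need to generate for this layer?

At z = 7.5 mm: the cube is present — its section is the full 26.5×15 rectangle; the cube at (10.5, 0) does not reach this height (z outside [13, 28]); the cylinder at (7, 2): section is a regular 6-gon, circumradius r=10; Merging all regions: the regions partially overlap (shared area 154.95 mm²), so overlapping operands fuse into one piece — 1 connected region; the r=4 cylinder at (1, -1) contributes a regular 6-gon of circumradius 4; Merging all regions: the regions partially overlap (shared area 34.27 mm²), so overlapping operands fuse into one piece — 1 connected region. The result has 1 disconnected region.

1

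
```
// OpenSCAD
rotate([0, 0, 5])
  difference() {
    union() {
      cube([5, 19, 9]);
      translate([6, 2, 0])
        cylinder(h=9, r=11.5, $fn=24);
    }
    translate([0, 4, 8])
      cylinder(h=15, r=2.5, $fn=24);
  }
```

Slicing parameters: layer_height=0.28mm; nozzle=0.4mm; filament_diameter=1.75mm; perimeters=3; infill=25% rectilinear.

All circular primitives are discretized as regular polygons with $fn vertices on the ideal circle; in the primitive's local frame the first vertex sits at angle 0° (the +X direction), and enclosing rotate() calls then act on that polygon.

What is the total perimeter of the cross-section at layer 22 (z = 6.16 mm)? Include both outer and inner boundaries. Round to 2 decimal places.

84.60 mm

At z = 6.16 mm: the cube is present — its section is the full 5×19 rectangle (perimeter 48.00 mm); the r=11.5 cylinder at (6, 2) gives a regular 24-gon of circumradius 11.5 (constant along its height) (perimeter = 2·24·11.500·sin(180°/24) = 72.05 mm); Taking the union: the regions partially overlap (shared area 63.89 mm²), so the edge portions inside another operand are dropped and the merged outline is re-measured after clipping — boundary = 84.60 mm; the cylinder at (0, 4) does not reach this height (z outside [8, 23]); After the difference (first − rest): none of the subtracted shapes is present at this height, so the result so far is unchanged — boundary = 84.60 mm; (whole slice rotated 5° about Z — lengths, areas and connectivity unchanged). Overall, the cross-section is a single solid region. Total boundary length (outer) = 84.60 mm.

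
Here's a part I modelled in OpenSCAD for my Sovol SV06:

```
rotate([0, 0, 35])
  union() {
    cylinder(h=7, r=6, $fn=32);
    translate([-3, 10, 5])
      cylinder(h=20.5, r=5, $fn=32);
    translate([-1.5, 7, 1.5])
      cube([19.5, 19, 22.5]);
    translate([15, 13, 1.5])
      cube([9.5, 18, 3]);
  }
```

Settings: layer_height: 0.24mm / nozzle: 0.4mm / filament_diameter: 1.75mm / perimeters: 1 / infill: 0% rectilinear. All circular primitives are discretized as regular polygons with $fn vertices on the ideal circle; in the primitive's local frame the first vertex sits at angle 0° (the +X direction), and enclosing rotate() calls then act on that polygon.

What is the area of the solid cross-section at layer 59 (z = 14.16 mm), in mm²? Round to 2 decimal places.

426.89 mm²

At z = 14.16 mm: the cylinder is absent (z outside [0, 7]); the r=5 cylinder at (-3, 10) gives a regular 32-gon of circumradius 5 (constant along its height) (area = (32/2)·5.000²·sin(360°/32) = 78.04 mm²); the cube at (-1.5, 7) is present — its section is the full 19.5×19 rectangle (area 370.50 mm²); the cube at (15, 13) is not intersected at this z (z outside [1.5, 4.5]); Taking the union: the regions partially overlap — summed areas 448.54 mm² minus the doubly-counted overlap 21.64 mm² gives 426.89 mm² — area = 426.89 mm²; (whole slice rotated 35° about Z — lengths, areas and connectivity unchanged). Overall, the cross-section is a single solid region. Net area = 426.89 mm².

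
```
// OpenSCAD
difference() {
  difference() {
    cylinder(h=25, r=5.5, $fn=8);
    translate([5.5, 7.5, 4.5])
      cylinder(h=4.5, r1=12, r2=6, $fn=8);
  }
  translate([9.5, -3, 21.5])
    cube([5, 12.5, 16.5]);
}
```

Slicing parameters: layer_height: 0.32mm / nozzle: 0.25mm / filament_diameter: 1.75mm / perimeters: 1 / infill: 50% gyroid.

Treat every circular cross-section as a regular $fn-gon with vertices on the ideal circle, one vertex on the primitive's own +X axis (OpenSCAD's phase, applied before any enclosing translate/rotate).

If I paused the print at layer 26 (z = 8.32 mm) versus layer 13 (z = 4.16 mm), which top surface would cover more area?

layer 13 (z = 4.16 mm)

Layer 26 (z = 8.32): the cylinder: section is a regular 8-gon, circumradius r=5.5 (area = (8/2)·5.500²·sin(360°/8) = 85.56 mm²); the cone at (5.5, 7.5): at t=0.849 of its height the radius interpolates to r₁+(r₂−r₁)t = 6.907, giving a regular 8-gon of that circumradius (area = (8/2)·6.907²·sin(360°/8) = 134.92 mm²); Taking the first minus the rest: starting from the r=5.5 cylinder (85.56 mm²), the cone at (5.5, 7.5) partially overlaps it — only the 11.91 mm² overlap (of its 134.92 mm²) is removed, clipping the outline — area = 73.65 mm²; the cube at (9.5, -3) does not reach this height (z outside [21.5, 38]); Subtracting the remaining from the first: none of the subtracted shapes is present at this height, so that combined region is unchanged — area = 73.65 mm². So its area = 73.65 mm². Layer 13 (z = 4.16): the r=5.5 cylinder gives a regular 8-gon of circumradius 5.5 (constant along its height) (area = (8/2)·5.500²·sin(360°/8) = 85.56 mm²); the cone at (5.5, 7.5) is absent (z outside [4.5, 9]); After the difference (first − rest): none of the subtracted shapes is present at this height, so the r=5.5 cylinder is unchanged — area = 85.56 mm²; the cube at (9.5, -3) does not reach this height (z outside [21.5, 38]); After the difference (first − rest): none of the subtracted shapes is present at this height, so that combined region is unchanged — area = 85.56 mm². So its area = 85.56 mm². Layer 13 is larger (85.56 vs 73.65 mm²).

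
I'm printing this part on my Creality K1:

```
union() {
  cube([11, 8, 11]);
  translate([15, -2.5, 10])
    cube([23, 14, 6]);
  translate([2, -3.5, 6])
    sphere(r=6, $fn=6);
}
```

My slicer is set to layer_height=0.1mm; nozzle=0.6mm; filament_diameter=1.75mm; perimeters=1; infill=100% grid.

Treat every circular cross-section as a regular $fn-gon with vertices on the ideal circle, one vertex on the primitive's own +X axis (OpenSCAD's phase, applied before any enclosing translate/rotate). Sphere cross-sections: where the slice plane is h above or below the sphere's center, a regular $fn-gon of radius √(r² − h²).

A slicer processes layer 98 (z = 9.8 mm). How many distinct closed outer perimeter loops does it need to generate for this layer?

1

At z = 9.8 mm: the cube (footprint 11×8) is included at this height; the cube at (15, -2.5) is not intersected at this z (z outside [10, 16]); the sphere at (2, -3.5): section is a regular 6-gon, circumradius = √(r²−h²) = √(6²−3.8²) = 4.643; Taking the union: the regions partially overlap (shared area 2.33 mm²), so overlapping operands fuse into one piece — 1 connected region. The result has 1 disconnected region.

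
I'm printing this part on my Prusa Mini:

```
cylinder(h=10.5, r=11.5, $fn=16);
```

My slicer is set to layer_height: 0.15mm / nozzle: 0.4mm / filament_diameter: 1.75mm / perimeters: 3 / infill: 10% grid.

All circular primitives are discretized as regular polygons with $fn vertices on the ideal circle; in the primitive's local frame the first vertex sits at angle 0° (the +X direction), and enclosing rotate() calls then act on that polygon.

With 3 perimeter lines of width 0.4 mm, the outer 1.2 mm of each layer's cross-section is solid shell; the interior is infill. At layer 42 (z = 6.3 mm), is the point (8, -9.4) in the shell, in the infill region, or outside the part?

At z = 6.3 mm: the cylinder: section is a regular 16-gon, circumradius r=11.5. Overall, the cross-section is a single solid region. The nearest boundary edge runs (4.40, -10.62)→(8.13, -8.13); distance from the point to it = 0.98 mm. The point is not inside any of the regions above, so it lies outside the cross-section (0.98 mm from the nearest boundary).

outside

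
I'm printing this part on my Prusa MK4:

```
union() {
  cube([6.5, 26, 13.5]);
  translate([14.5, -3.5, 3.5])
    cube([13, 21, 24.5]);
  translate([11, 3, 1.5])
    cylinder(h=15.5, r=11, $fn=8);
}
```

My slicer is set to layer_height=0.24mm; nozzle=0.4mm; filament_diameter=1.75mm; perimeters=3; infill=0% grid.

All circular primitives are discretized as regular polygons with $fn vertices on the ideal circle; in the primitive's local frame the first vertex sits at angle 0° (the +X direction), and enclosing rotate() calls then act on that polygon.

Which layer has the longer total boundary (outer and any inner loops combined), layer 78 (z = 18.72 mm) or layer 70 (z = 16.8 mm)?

layer 70 (z = 16.8 mm)

Layer 78 (z = 18.72): the cube does not reach this height (z outside [0, 13.5]); the cube at (14.5, -3.5) (footprint 13×21) is included at this height (perimeter 68.00 mm); the cylinder at (11, 3) does not reach this height (z outside [1.5, 17]); Taking the union: only the 13×21 cube at (14.5, -3.5) is present, so the union is just that shape — boundary = 68.00 mm. So its perimeter = 68.00 mm. Layer 70 (z = 16.8): the cube is not intersected at this z (z outside [0, 13.5]); the cube at (14.5, -3.5) (footprint 13×21) is included at this height (perimeter 68.00 mm); the r=11 cylinder at (11, 3) contributes a regular 8-gon of circumradius 11 (perimeter = 2·8·11.000·sin(180°/8) = 67.35 mm); Merging all regions: the regions partially overlap (shared area 89.60 mm²), so the edge portions inside another operand are dropped and the merged outline is re-measured after clipping — boundary = 94.41 mm. So its perimeter = 94.41 mm. Layer 70 is larger (94.41 vs 68.00 mm).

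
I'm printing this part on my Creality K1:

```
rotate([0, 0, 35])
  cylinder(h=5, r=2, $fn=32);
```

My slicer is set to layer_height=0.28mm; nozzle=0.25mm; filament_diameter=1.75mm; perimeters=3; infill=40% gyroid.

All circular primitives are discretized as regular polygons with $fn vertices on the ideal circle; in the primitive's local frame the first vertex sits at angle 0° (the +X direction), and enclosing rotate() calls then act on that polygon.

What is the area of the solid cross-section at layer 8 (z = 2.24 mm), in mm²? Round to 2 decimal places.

12.49 mm²

At z = 2.24 mm: the r=2 cylinder gives a regular 32-gon of circumradius 2 (constant along its height) (area = (32/2)·2.000²·sin(360°/32) = 12.49 mm²); (rotated 35° about Z; rotation is an isometry so areas/perimeters/island counts are preserved). Overall, the cross-section is a single solid region. Net area = 12.49 mm².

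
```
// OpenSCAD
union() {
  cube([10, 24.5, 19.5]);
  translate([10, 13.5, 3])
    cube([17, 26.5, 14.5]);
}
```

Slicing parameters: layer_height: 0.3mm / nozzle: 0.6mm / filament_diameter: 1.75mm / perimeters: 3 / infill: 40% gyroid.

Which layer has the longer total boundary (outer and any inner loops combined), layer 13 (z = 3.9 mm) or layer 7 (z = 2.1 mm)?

Layer 13 (z = 3.9): the cube (footprint 10×24.5) is included at this height (perimeter 69.00 mm); the cube at (10, 13.5) is present — its section is the full 17×26.5 rectangle (perimeter 87.00 mm); Merging all regions: the 2 present regions share edge segments without overlapping in area, so areas simply add but the touching pieces fuse into one outline (the shared edge portions become interior and drop out of the boundary) — boundary = 134.00 mm. So its perimeter = 134.00 mm. Layer 7 (z = 2.1): the cube is present — its section is the full 10×24.5 rectangle (perimeter 69.00 mm); the cube at (10, 13.5) is not intersected at this z (z outside [3, 17.5]); Combining (union): only the 10×24.5 cube is present, so the union is just that shape — boundary = 69.00 mm. So its perimeter = 69.00 mm. Layer 13 is larger (134.00 vs 69.00 mm).

layer 13 (z = 3.9 mm)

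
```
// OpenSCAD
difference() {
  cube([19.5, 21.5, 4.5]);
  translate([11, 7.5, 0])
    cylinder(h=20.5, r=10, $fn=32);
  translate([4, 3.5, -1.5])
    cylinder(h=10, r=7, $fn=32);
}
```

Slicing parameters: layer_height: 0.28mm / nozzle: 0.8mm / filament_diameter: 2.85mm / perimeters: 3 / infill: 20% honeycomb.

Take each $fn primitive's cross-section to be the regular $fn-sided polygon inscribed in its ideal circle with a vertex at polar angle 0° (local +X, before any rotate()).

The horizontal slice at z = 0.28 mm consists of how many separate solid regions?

2

At z = 0.28 mm: the cube is present — its section is the full 19.5×21.5 rectangle; the cylinder at (11, 7.5): section is a regular 32-gon, circumradius r=10; the r=7 cylinder at (4, 3.5) gives a regular 32-gon of circumradius 7 (constant along its height); Subtracting the remaining from the first: starting from the 19.5×21.5 cube, the r=10 cylinder at (11, 7.5) partially overlaps it — only the 279.61 mm² overlap (of its 312.14 mm²) is removed, clipping the outline; the r=7 cylinder at (4, 3.5) partially overlaps it — only the 17.89 mm² overlap (of its 152.95 mm²) is removed, clipping the outline — 2 connected regions. The result has 2 disconnected regions.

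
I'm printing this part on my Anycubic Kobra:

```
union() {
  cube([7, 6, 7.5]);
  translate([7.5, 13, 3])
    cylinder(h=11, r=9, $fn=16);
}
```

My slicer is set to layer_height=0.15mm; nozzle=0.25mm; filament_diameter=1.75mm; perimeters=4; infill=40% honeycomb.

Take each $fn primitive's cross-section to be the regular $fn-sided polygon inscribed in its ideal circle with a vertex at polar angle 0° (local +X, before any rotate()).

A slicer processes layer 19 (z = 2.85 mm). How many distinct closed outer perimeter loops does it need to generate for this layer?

At z = 2.85 mm: the cube is present — its section is the full 7×6 rectangle; the cylinder at (7.5, 13) is not intersected at this z (z outside [3, 14]); Merging all regions: only the 7×6 cube is present, so the union is just that shape — 1 connected region. The result has 1 disconnected region.

1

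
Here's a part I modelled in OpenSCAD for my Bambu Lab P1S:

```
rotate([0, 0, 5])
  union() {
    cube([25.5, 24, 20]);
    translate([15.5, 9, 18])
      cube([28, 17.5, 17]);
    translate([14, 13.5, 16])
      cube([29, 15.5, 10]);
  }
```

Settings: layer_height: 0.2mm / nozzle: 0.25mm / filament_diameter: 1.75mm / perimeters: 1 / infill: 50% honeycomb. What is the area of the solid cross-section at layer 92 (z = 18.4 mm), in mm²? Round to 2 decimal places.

1028.25 mm²

At z = 18.4 mm: the 25.5×24 cube contributes its full rectangle (area 612.00 mm²); the 28×17.5 cube at (15.5, 9) contributes its full rectangle (area 490.00 mm²); the 29×15.5 cube at (14, 13.5) contributes its full rectangle (area 449.50 mm²); Merging all regions: the regions partially overlap — summed areas 1551.50 mm² minus the doubly-counted overlap 523.25 mm² gives 1028.25 mm² — area = 1028.25 mm²; (whole slice rotated 5° about Z — lengths, areas and connectivity unchanged). Overall, the cross-section is a single solid region. Net area = 1028.25 mm².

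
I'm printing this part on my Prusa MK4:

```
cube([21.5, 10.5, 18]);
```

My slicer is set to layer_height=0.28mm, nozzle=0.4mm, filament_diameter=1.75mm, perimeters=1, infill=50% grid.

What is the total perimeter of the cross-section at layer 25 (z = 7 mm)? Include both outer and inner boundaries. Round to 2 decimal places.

At z = 7 mm: the 21.5×10.5 cube contributes its full rectangle (perimeter 64.00 mm). Overall, the cross-section is a single solid region. Total boundary length (outer) = 64.00 mm.

64.00 mm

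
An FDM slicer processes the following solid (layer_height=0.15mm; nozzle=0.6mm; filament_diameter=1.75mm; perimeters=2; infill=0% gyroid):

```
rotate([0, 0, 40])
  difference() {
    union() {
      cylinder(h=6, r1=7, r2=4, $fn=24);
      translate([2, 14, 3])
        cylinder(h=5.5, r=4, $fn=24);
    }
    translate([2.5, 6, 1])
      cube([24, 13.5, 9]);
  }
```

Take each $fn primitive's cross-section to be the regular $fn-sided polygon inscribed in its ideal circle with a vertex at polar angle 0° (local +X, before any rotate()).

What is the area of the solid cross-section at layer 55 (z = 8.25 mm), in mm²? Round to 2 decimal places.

At z = 8.25 mm: the cone is not intersected at this z (z outside [0, 6]); the cylinder at (2, 14): section is a regular 24-gon, circumradius r=4 (area = (24/2)·4.000²·sin(360°/24) = 49.69 mm²); Merging all regions: only the r=4 cylinder at (2, 14) is present, so the union is just that shape — area = 49.69 mm²; the cube at (2.5, 6) (footprint 24×13.5) is included at this height (area 324.00 mm²); After the difference (first − rest): starting from that combined region (49.69 mm²), the 24×13.5 cube at (2.5, 6) partially overlaps it — only the 20.88 mm² overlap (of its 324.00 mm²) is removed, clipping the outline — area = 28.81 mm²; (rotated 40° about Z; rotation is an isometry so areas/perimeters/island counts are preserved). Overall, the cross-section is a single solid region. Net area = 28.81 mm².

28.81 mm²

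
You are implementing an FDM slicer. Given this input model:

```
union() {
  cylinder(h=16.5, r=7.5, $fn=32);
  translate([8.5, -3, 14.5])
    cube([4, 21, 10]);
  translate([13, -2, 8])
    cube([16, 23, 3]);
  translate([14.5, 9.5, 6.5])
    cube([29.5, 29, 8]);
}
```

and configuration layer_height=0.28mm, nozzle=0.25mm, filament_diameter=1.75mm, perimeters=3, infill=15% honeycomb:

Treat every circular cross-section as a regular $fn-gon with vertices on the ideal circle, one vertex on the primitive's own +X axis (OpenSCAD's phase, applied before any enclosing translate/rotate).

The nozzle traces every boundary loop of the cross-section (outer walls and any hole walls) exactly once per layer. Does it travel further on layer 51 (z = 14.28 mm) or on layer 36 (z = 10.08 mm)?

Layer 51 (z = 14.28): the r=7.5 cylinder gives a regular 32-gon of circumradius 7.5 (constant along its height) (perimeter = 2·32·7.500·sin(180°/32) = 47.05 mm); the cube at (8.5, -3) is not intersected at this z (z outside [14.5, 24.5]); the cube at (13, -2) is absent (z outside [8, 11]); the cube at (14.5, 9.5) (footprint 29.5×29) is included at this height (perimeter 117.00 mm); Taking the union: the 2 present regions are separate (no shared area or edge), so areas and boundary lengths simply add and each stays a separate island — boundary = 164.05 mm. So its perimeter = 164.05 mm. Layer 36 (z = 10.08): the r=7.5 cylinder gives a regular 32-gon of circumradius 7.5 (constant along its height) (perimeter = 2·32·7.500·sin(180°/32) = 47.05 mm); the cube at (8.5, -3) does not reach this height (z outside [14.5, 24.5]); the 16×23 cube at (13, -2) contributes its full rectangle (perimeter 78.00 mm); the cube at (14.5, 9.5) (footprint 29.5×29) is included at this height (perimeter 117.00 mm); Taking the union: the regions partially overlap (shared area 166.75 mm²), so the edge portions inside another operand are dropped and the merged outline is re-measured after clipping — boundary = 190.05 mm. So its perimeter = 190.05 mm. Layer 36 is larger (190.05 vs 164.05 mm).

layer 36 (z = 10.08 mm)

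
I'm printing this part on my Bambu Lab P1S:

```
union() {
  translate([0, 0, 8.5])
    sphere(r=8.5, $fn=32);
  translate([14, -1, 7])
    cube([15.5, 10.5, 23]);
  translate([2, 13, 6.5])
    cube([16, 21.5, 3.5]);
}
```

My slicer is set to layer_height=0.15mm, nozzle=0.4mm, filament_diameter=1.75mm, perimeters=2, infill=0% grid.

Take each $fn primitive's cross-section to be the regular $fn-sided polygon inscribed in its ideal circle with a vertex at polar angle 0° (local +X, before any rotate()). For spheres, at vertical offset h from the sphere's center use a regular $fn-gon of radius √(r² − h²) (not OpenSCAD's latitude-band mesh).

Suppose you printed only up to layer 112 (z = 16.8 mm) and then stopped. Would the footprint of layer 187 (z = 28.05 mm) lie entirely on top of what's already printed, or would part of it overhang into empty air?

Compare the two slices. At z = 16.8: the r=8.5 sphere slices to a regular 32-gon of circumradius 1.833 (√(r²−h²) with h=8.3 from center) (area = (32/2)·1.833²·sin(360°/32) = 10.49 mm²); the cube at (14, -1) (footprint 15.5×10.5) is included at this height (area 162.75 mm²); the cube at (2, 13) is absent (z outside [6.5, 10]); Merging all regions: the 2 present regions are separate (no shared area or edge), so areas and boundary lengths simply add and each stays a separate island — area = 173.24 mm². At z = 28.05: the sphere does not reach this height (|z−center|=19.550 > r=8.5); the cube at (14, -1) is present — its section is the full 15.5×10.5 rectangle (area 162.75 mm²); the cube at (2, 13) does not reach this height (z outside [6.5, 10]); Merging all regions: only the 15.5×10.5 cube at (14, -1) is present, so the union is just that shape — area = 162.75 mm². Checking containment: the cross-section at z = 28.05 is a subset of the cross-section at z = 16.8.

entirely on top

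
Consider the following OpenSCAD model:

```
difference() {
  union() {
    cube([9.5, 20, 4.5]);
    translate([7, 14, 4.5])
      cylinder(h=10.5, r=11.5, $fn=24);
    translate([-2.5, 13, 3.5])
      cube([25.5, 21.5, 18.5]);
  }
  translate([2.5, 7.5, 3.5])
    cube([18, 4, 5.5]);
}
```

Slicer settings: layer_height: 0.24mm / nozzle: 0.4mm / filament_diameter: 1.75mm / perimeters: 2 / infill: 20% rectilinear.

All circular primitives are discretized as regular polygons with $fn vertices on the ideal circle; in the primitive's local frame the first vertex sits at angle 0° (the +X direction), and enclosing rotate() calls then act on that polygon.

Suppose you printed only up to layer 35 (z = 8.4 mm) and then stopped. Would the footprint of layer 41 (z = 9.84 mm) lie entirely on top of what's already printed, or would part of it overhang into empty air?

part overhangs

Compare the two slices. At z = 8.4: the cube is absent (z outside [0, 4.5]); the r=11.5 cylinder at (7, 14) contributes a regular 24-gon of circumradius 11.5 (area = (24/2)·11.500²·sin(360°/24) = 410.75 mm²); the cube at (-2.5, 13) is present — its section is the full 25.5×21.5 rectangle (area 548.25 mm²); Taking the union: the regions partially overlap — summed areas 959.00 mm² minus the doubly-counted overlap 217.93 mm² gives 741.06 mm² — area = 741.06 mm²; the 18×4 cube at (2.5, 7.5) contributes its full rectangle (area 72.00 mm²); Taking the first minus the rest: starting from that combined region (741.06 mm²), the 18×4 cube at (2.5, 7.5) partially overlaps it — only the 59.78 mm² overlap (of its 72.00 mm²) is removed, clipping the outline — area = 681.29 mm². At z = 9.84: the cube does not reach this height (z outside [0, 4.5]); the r=11.5 cylinder at (7, 14) gives a regular 24-gon of circumradius 11.5 (constant along its height) (area = (24/2)·11.500²·sin(360°/24) = 410.75 mm²); the cube at (-2.5, 13) (footprint 25.5×21.5) is included at this height (area 548.25 mm²); Merging all regions: the regions partially overlap — summed areas 959.00 mm² minus the doubly-counted overlap 217.93 mm² gives 741.06 mm² — area = 741.06 mm²; the cube at (2.5, 7.5) is absent (z outside [3.5, 9]); Taking the first minus the rest: none of the subtracted shapes is present at this height, so that combined region is unchanged — area = 741.06 mm². Checking containment: at z = 9.84 the cross-section extends beyond the z = 8.4 cross-section by about 59.78 mm².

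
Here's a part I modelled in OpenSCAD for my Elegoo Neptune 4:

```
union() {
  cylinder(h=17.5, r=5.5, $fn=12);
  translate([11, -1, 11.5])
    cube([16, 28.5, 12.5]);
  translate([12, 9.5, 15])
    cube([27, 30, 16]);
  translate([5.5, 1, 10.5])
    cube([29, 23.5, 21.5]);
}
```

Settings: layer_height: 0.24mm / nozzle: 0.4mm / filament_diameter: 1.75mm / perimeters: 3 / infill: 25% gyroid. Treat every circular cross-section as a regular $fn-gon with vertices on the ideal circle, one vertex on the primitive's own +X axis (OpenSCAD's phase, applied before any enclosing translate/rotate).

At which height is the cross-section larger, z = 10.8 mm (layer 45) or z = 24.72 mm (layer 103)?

Layer 45 (z = 10.8): the r=5.5 cylinder gives a regular 12-gon of circumradius 5.5 (constant along its height) (area = (12/2)·5.500²·sin(360°/12) = 90.75 mm²); the cube at (11, -1) does not reach this height (z outside [11.5, 24]); the cube at (12, 9.5) does not reach this height (z outside [15, 31]); the cube at (5.5, 1) (footprint 29×23.5) is included at this height (area 681.50 mm²); Combining (union): the 2 present regions are separate (no shared area or edge), so areas and boundary lengths simply add and each stays a separate island — area = 772.25 mm². So its area = 772.25 mm². Layer 103 (z = 24.72): the cylinder is absent (z outside [0, 17.5]); the cube at (11, -1) is not intersected at this z (z outside [11.5, 24]); the cube at (12, 9.5) (footprint 27×30) is included at this height (area 810.00 mm²); the cube at (5.5, 1) is present — its section is the full 29×23.5 rectangle (area 681.50 mm²); Combining (union): the regions partially overlap — summed areas 1491.50 mm² minus the doubly-counted overlap 337.50 mm² gives 1154.00 mm² — area = 1154.00 mm². So its area = 1154.00 mm². Layer 103 is larger (1154.00 vs 772.25 mm²).

layer 103 (z = 24.72 mm)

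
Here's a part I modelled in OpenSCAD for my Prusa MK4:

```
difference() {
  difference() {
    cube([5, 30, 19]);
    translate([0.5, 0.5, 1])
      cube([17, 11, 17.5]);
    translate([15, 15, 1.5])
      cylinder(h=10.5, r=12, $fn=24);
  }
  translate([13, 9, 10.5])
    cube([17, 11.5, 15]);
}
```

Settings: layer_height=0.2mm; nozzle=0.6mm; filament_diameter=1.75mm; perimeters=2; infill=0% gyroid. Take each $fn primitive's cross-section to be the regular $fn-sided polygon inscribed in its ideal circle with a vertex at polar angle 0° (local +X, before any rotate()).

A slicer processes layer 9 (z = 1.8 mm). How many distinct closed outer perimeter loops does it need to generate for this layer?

At z = 1.8 mm: the 5×30 cube contributes its full rectangle; the 17×11 cube at (0.5, 0.5) contributes its full rectangle; the r=12 cylinder at (15, 15) gives a regular 24-gon of circumradius 12 (constant along its height); Taking the first minus the rest: starting from the 5×30 cube, the 17×11 cube at (0.5, 0.5) partially overlaps it — only the 49.50 mm² overlap (of its 187.00 mm²) is removed, clipping the outline; the r=12 cylinder at (15, 15) partially overlaps it — only the 14.72 mm² overlap (of its 447.24 mm²) is removed, clipping the outline — 1 connected region; the cube at (13, 9) is not intersected at this z (z outside [10.5, 25.5]); After the difference (first − rest): none of the subtracted shapes is present at this height, so the result so far is unchanged — 1 connected region. The result has 1 disconnected region.

1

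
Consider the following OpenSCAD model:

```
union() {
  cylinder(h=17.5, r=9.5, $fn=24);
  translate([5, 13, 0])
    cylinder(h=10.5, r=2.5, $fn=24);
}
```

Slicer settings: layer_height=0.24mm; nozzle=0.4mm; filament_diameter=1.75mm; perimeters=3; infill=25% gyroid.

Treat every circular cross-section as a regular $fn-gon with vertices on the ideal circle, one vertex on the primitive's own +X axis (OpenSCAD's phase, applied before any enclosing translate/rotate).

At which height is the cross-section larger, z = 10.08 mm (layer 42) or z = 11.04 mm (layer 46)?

layer 42 (z = 10.08 mm)

Layer 42 (z = 10.08): the r=9.5 cylinder contributes a regular 24-gon of circumradius 9.5 (area = (24/2)·9.500²·sin(360°/24) = 280.30 mm²); the r=2.5 cylinder at (5, 13) gives a regular 24-gon of circumradius 2.5 (constant along its height) (area = (24/2)·2.500²·sin(360°/24) = 19.41 mm²); Combining (union): the 2 present regions are separate (no shared area or edge), so areas and boundary lengths simply add and each stays a separate island — area = 299.71 mm². So its area = 299.71 mm². Layer 46 (z = 11.04): the r=9.5 cylinder gives a regular 24-gon of circumradius 9.5 (constant along its height) (area = (24/2)·9.500²·sin(360°/24) = 280.30 mm²); the cylinder at (5, 13) does not reach this height (z outside [0, 10.5]); Taking the union: only the r=9.5 cylinder is present, so the union is just that shape — area = 280.30 mm². So its area = 280.30 mm². Layer 42 is larger (299.71 vs 280.30 mm²).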